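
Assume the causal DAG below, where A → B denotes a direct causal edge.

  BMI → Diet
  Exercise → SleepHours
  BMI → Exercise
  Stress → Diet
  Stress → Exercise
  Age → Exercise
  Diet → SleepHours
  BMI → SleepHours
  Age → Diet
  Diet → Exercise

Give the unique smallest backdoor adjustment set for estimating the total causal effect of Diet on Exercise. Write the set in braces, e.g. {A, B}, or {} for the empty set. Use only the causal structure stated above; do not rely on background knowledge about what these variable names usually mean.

{Age, BMI, Stress}

Variables eligible for adjustment (non-descendants of Diet, excluding Diet and Exercise): {Age, BMI, Stress}.
Backdoor paths from Diet to Exercise:
  P1: Diet <- Stress -> Exercise
  P2: Diet <- BMI -> Exercise
  P3: Diet <- BMI -> SleepHours <- Exercise
  P4: Diet <- Age -> Exercise
The empty set is not sufficient: P1 (Diet <- Stress -> Exercise) has no collider blocking it and no conditioned non-collider, so it is open.
Try {Age, BMI, Stress}:
  P1: blocked at fork node Stress ∈ conditioning set.
  P2: blocked at fork node BMI ∈ conditioning set.
  P3: blocked at fork node BMI ∈ conditioning set.
  P4: blocked at fork node Age ∈ conditioning set.
{Age, BMI, Stress} contains no descendant of Diet and blocks every backdoor path.
Every element of {Age, BMI, Stress} is needed (dropping Age leaves P4 open; dropping BMI leaves P2 open; dropping Stress leaves P1 open), so no proper subset is valid.
Among all size-3 subsets of the eligible variables, only {Age, BMI, Stress} blocks every backdoor path, so it is the unique smallest valid adjustment set.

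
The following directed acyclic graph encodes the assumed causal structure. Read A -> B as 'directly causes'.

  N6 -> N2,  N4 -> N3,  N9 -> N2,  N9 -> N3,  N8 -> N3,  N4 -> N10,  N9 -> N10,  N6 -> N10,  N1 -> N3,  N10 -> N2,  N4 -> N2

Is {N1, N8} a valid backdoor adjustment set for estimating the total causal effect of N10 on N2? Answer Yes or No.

Backdoor paths from N10 to N2 (paths whose first edge points into N10):
  P1: N10 <- N4 -> N2
  P2: N10 <- N4 -> N3 <- N9 -> N2
  P3: N10 <- N6 -> N2
  P4: N10 <- N9 -> N2
  P5: N10 <- N9 -> N3 <- N4 -> N2
Condition 1 (no descendant of N10 in the set): holds — descendants of N10 are {N2}; none are in {N1, N8}.
Condition 2 (every backdoor path blocked by {N1, N8}):
  P1: open — no interior node is in the conditioning set.
  P2: blocked at collider N3 (neither it nor any descendant is in the conditioning set).
  P3: open — no interior node is in the conditioning set.
  P4: open — no interior node is in the conditioning set.
  P5: blocked at collider N3 (neither it nor any descendant is in the conditioning set).
{N1, N8} does not satisfy the backdoor criterion.

No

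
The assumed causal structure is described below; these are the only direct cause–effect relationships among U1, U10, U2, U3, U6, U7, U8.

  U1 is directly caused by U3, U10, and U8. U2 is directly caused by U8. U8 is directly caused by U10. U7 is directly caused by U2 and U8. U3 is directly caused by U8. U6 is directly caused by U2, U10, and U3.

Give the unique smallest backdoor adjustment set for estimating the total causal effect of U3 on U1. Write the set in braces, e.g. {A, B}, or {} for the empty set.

Variables eligible for adjustment (non-descendants of U3, excluding U3 and U1): {U10, U2, U7, U8}.
Backdoor paths from U3 to U1:
  P1: U3 <- U8 <- U10 -> U1
  P2: U3 <- U8 -> U2 -> U6 <- U10 -> U1
  P3: U3 <- U8 -> U1
  P4: U3 <- U8 -> U7 <- U2 -> U6 <- U10 -> U1
The empty set is not sufficient: P1 (U3 <- U8 <- U10 -> U1) has no collider blocking it and no conditioned non-collider, so it is open.
Try {U8}:
  P1: blocked at chain node U8 ∈ conditioning set.
  P2: blocked at fork node U8 ∈ conditioning set.
  P3: blocked at fork node U8 ∈ conditioning set.
  P4: blocked at fork node U8 ∈ conditioning set.
{U8} contains no descendant of U3 and blocks every backdoor path.
No other singleton works — e.g. {U10} leaves P3 open — so {U8} is the unique smallest valid adjustment set.

{U8}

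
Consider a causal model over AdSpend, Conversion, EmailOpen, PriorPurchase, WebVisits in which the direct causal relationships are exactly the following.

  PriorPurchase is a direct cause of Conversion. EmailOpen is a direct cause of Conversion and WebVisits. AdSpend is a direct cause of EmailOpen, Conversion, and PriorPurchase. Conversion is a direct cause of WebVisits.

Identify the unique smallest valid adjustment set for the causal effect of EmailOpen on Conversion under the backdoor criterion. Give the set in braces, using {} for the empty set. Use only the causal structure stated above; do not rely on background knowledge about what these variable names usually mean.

Variables eligible for adjustment (non-descendants of EmailOpen, excluding EmailOpen and Conversion): {AdSpend, PriorPurchase}.
Backdoor paths from EmailOpen to Conversion:
  P1: EmailOpen <- AdSpend -> PriorPurchase -> Conversion
  P2: EmailOpen <- AdSpend -> Conversion
The empty set is not sufficient: P1 (EmailOpen <- AdSpend -> PriorPurchase -> Conversion) has no collider blocking it and no conditioned non-collider, so it is open.
Try {AdSpend}:
  P1: blocked at fork node AdSpend ∈ conditioning set.
  P2: blocked at fork node AdSpend ∈ conditioning set.
{AdSpend} contains no descendant of EmailOpen and blocks every backdoor path.
No other singleton works — e.g. {PriorPurchase} leaves P2 open — so {AdSpend} is the unique smallest valid adjustment set.

{AdSpend}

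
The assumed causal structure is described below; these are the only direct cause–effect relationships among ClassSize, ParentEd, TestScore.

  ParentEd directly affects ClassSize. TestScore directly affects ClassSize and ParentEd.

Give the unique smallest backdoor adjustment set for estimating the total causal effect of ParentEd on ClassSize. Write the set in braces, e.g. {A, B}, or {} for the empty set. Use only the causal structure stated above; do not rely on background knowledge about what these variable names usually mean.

{TestScore}

Variables eligible for adjustment (non-descendants of ParentEd, excluding ParentEd and ClassSize): {TestScore}.
Backdoor paths from ParentEd to ClassSize:
  P1: ParentEd <- TestScore -> ClassSize
The empty set is not sufficient: P1 (ParentEd <- TestScore -> ClassSize) has no collider blocking it and no conditioned non-collider, so it is open.
Try {TestScore}:
  P1: blocked at fork node TestScore ∈ conditioning set.
{TestScore} contains no descendant of ParentEd and blocks every backdoor path.
{TestScore} is the unique smallest valid adjustment set.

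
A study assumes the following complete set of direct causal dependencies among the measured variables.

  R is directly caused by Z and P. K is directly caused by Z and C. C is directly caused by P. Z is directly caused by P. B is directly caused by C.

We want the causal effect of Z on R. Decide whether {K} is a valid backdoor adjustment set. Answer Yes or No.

Backdoor paths from Z to R (paths whose first edge points into Z):
  P1: Z <- P -> R
Condition 1 (no descendant of Z in the set): FAILS — K is a descendant of Z.
Condition 2 (every backdoor path blocked by {K}):
  P1: open — no interior node is in the conditioning set.
{K} does not satisfy the backdoor criterion.

No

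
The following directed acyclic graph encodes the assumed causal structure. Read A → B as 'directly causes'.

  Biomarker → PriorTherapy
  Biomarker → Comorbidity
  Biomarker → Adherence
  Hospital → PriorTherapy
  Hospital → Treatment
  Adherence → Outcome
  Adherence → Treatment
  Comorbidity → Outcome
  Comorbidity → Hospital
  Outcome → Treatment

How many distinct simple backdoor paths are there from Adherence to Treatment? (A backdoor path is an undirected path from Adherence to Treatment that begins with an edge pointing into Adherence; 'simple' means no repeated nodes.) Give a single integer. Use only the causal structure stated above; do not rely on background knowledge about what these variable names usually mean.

A backdoor path from Adherence to Treatment is any simple undirected path whose first edge points into Adherence (i.e. leaves Adherence via a parent).
Parents of Adherence: {Biomarker}.
Enumerating:
  P1: Adherence <- Biomarker -> Comorbidity -> Hospital -> Treatment
  P2: Adherence <- Biomarker -> Comorbidity -> Outcome -> Treatment
  P3: Adherence <- Biomarker -> PriorTherapy <- Hospital <- Comorbidity -> Outcome -> Treatment
  P4: Adherence <- Biomarker -> PriorTherapy <- Hospital -> Treatment
That exhausts the simple backdoor paths. Count: 4.

4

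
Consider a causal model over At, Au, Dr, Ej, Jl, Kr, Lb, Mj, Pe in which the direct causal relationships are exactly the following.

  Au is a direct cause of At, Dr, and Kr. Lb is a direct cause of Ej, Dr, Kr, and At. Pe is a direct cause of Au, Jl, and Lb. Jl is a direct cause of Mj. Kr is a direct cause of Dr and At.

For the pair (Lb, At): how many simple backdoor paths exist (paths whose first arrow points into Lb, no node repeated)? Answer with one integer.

A backdoor path from Lb to At is any simple undirected path whose first edge points into Lb (i.e. leaves Lb via a parent).
Parents of Lb: {Pe}.
Enumerating:
  P1: Lb <- Pe -> Au -> Kr -> At
  P2: Lb <- Pe -> Au -> At
  P3: Lb <- Pe -> Au -> Dr <- Kr -> At
That exhausts the simple backdoor paths. Count: 3.

3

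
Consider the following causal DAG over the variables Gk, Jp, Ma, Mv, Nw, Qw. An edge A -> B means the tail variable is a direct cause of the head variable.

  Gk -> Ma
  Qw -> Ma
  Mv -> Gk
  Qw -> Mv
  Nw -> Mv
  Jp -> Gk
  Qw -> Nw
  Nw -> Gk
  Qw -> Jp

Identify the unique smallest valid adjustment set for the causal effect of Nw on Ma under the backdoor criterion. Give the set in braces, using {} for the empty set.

Variables eligible for adjustment (non-descendants of Nw, excluding Nw and Ma): {Jp, Qw}.
Backdoor paths from Nw to Ma:
  P1: Nw <- Qw -> Jp -> Gk -> Ma
  P2: Nw <- Qw -> Mv -> Gk -> Ma
  P3: Nw <- Qw -> Ma
The empty set is not sufficient: P1 (Nw <- Qw -> Jp -> Gk -> Ma) has no collider blocking it and no conditioned non-collider, so it is open.
Try {Qw}:
  P1: blocked at fork node Qw ∈ conditioning set.
  P2: blocked at fork node Qw ∈ conditioning set.
  P3: blocked at fork node Qw ∈ conditioning set.
{Qw} contains no descendant of Nw and blocks every backdoor path.
No other singleton works — e.g. {Jp} leaves P2 open — so {Qw} is the unique smallest valid adjustment set.

{Qw}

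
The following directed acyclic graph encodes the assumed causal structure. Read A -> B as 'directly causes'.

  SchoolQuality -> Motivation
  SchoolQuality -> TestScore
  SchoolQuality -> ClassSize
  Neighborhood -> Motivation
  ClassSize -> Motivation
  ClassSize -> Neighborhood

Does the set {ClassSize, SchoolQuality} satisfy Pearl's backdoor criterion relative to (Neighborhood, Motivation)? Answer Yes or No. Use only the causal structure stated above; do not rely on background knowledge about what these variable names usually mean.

Backdoor paths from Neighborhood to Motivation (paths whose first edge points into Neighborhood):
  P1: Neighborhood <- ClassSize <- SchoolQuality -> Motivation
  P2: Neighborhood <- ClassSize -> Motivation
Condition 1 (no descendant of Neighborhood in the set): holds — descendants of Neighborhood are {Motivation}; none are in {ClassSize, SchoolQuality}.
Condition 2 (every backdoor path blocked by {ClassSize, SchoolQuality}):
  P1: blocked at chain node ClassSize ∈ conditioning set.
  P2: blocked at fork node ClassSize ∈ conditioning set.
{ClassSize, SchoolQuality} satisfies the backdoor criterion.

Yes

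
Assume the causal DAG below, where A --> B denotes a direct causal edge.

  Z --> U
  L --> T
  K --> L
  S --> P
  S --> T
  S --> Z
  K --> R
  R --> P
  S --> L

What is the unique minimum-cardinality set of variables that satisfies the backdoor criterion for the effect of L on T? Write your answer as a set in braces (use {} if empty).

{S}

Variables eligible for adjustment (non-descendants of L, excluding L and T): {K, P, R, S, U, Z}.
Backdoor paths from L to T:
  P1: L <- K -> R -> P <- S -> T
  P2: L <- S -> T
The empty set is not sufficient: P2 (L <- S -> T) has no collider blocking it and no conditioned non-collider, so it is open.
Try {S}:
  P1: blocked at collider P (neither it nor any descendant is in the conditioning set).
  P2: blocked at fork node S ∈ conditioning set.
{S} contains no descendant of L and blocks every backdoor path.
No other singleton works — e.g. {K} leaves P2 open — so {S} is the unique smallest valid adjustment set.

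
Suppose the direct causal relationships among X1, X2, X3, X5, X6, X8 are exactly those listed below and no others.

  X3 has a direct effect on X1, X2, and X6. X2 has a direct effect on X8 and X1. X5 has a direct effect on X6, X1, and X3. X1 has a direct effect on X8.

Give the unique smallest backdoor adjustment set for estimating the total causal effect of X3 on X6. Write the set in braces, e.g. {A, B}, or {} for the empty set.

{X5}

Variables eligible for adjustment (non-descendants of X3, excluding X3 and X6): {X5}.
Backdoor paths from X3 to X6:
  P1: X3 <- X5 -> X6
The empty set is not sufficient: P1 (X3 <- X5 -> X6) has no collider blocking it and no conditioned non-collider, so it is open.
Try {X5}:
  P1: blocked at fork node X5 ∈ conditioning set.
{X5} contains no descendant of X3 and blocks every backdoor path.
{X5} is the unique smallest valid adjustment set.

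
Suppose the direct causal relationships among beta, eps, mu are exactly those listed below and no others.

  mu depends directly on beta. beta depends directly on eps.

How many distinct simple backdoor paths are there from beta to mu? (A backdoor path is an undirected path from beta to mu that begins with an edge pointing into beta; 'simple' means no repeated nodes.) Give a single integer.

A backdoor path from beta to mu is any simple undirected path whose first edge points into beta (i.e. leaves beta via a parent).
Parents of beta: {eps}.
No simple path from any parent of beta reaches mu without revisiting beta, so there are no backdoor paths.

0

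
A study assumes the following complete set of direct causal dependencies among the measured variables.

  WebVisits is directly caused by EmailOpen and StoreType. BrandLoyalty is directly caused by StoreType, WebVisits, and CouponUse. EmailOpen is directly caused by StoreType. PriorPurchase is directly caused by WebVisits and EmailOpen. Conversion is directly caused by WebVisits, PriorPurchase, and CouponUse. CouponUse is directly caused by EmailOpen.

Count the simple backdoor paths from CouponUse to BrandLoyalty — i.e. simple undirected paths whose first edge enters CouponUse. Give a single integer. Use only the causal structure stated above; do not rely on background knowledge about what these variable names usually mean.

8

A backdoor path from CouponUse to BrandLoyalty is any simple undirected path whose first edge points into CouponUse (i.e. leaves CouponUse via a parent).
Parents of CouponUse: {EmailOpen}.
Enumerating:
  P1: CouponUse <- EmailOpen <- StoreType -> WebVisits -> BrandLoyalty
  P2: CouponUse <- EmailOpen <- StoreType -> BrandLoyalty
  P3: CouponUse <- EmailOpen -> WebVisits <- StoreType -> BrandLoyalty
  P4: CouponUse <- EmailOpen -> WebVisits -> BrandLoyalty
  P5: CouponUse <- EmailOpen -> PriorPurchase <- WebVisits <- StoreType -> BrandLoyalty
  P6: CouponUse <- EmailOpen -> PriorPurchase <- WebVisits -> BrandLoyalty
  P7: CouponUse <- EmailOpen -> PriorPurchase -> Conversion <- WebVisits <- StoreType -> BrandLoyalty
  P8: CouponUse <- EmailOpen -> PriorPurchase -> Conversion <- WebVisits -> BrandLoyalty
That exhausts the simple backdoor paths. Count: 8.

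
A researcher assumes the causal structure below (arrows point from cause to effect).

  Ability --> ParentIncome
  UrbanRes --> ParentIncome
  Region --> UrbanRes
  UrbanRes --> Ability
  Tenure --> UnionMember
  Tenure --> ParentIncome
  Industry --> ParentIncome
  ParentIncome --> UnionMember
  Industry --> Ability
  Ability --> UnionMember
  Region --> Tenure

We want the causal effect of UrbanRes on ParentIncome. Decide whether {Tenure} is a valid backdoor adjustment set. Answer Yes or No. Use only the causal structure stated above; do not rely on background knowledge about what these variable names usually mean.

Yes

Backdoor paths from UrbanRes to ParentIncome (paths whose first edge points into UrbanRes):
  P1: UrbanRes <- Region -> Tenure -> ParentIncome
  P2: UrbanRes <- Region -> Tenure -> UnionMember <- Ability <- Industry -> ParentIncome
  P3: UrbanRes <- Region -> Tenure -> UnionMember <- Ability -> ParentIncome
  P4: UrbanRes <- Region -> Tenure -> UnionMember <- ParentIncome
Condition 1 (no descendant of UrbanRes in the set): holds — descendants of UrbanRes are {Ability, ParentIncome, UnionMember}; none are in {Tenure}.
Condition 2 (every backdoor path blocked by {Tenure}):
  P1: blocked at chain node Tenure ∈ conditioning set.
  P2: blocked at chain node Tenure ∈ conditioning set.
  P3: blocked at chain node Tenure ∈ conditioning set.
  P4: blocked at chain node Tenure ∈ conditioning set.
{Tenure} satisfies the backdoor criterion.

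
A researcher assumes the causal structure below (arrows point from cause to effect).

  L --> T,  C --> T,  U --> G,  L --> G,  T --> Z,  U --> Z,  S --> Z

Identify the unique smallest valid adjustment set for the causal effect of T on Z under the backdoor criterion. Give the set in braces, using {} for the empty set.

{}

Variables eligible for adjustment (non-descendants of T, excluding T and Z): {C, G, L, S, U}.
Backdoor paths from T to Z:
  P1: T <- L -> G <- U -> Z
Each backdoor path contains an unconditioned collider, so every path is already blocked with the empty conditioning set:
  P1: blocked at collider G (neither it nor any descendant is in the conditioning set).
The empty set is therefore the unique smallest valid set.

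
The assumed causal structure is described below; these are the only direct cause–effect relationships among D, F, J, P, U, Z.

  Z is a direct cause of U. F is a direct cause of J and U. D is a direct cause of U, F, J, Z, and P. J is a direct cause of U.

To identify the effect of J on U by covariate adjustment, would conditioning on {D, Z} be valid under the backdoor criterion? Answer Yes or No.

Backdoor paths from J to U (paths whose first edge points into J):
  P1: J <- D -> F -> U
  P2: J <- D -> Z -> U
  P3: J <- D -> U
  P4: J <- F <- D -> Z -> U
  P5: J <- F <- D -> U
  P6: J <- F -> U
Condition 1 (no descendant of J in the set): holds — descendants of J are {U}; none are in {D, Z}.
Condition 2 (every backdoor path blocked by {D, Z}):
  P1: blocked at fork node D ∈ conditioning set.
  P2: blocked at fork node D ∈ conditioning set.
  P3: blocked at fork node D ∈ conditioning set.
  P4: blocked at fork node D ∈ conditioning set.
  P5: blocked at fork node D ∈ conditioning set.
  P6: open — no interior node is in the conditioning set.
{D, Z} does not satisfy the backdoor criterion.

No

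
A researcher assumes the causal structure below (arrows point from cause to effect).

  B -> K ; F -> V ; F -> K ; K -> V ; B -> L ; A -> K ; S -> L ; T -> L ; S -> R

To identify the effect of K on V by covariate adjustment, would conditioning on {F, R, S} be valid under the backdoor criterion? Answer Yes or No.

Yes

Backdoor paths from K to V (paths whose first edge points into K):
  P1: K <- F -> V
Condition 1 (no descendant of K in the set): holds — descendants of K are {V}; none are in {F, R, S}.
Condition 2 (every backdoor path blocked by {F, R, S}):
  P1: blocked at fork node F ∈ conditioning set.
{F, R, S} satisfies the backdoor criterion.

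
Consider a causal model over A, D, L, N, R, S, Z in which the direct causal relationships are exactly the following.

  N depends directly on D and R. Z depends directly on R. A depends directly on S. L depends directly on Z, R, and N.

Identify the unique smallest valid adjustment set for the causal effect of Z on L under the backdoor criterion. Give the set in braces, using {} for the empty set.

{R}

Variables eligible for adjustment (non-descendants of Z, excluding Z and L): {A, D, N, R, S}.
Backdoor paths from Z to L:
  P1: Z <- R -> N -> L
  P2: Z <- R -> L
The empty set is not sufficient: P1 (Z <- R -> N -> L) has no collider blocking it and no conditioned non-collider, so it is open.
Try {R}:
  P1: blocked at fork node R ∈ conditioning set.
  P2: blocked at fork node R ∈ conditioning set.
{R} contains no descendant of Z and blocks every backdoor path.
No other singleton works — e.g. {D} leaves P1 open — so {R} is the unique smallest valid adjustment set.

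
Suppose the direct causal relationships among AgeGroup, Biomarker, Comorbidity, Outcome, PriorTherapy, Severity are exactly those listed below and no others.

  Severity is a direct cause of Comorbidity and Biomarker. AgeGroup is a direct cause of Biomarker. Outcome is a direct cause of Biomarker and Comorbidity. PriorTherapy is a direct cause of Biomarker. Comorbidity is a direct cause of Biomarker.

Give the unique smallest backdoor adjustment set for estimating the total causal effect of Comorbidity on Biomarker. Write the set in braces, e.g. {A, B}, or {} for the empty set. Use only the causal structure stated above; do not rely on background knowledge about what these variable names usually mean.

Variables eligible for adjustment (non-descendants of Comorbidity, excluding Comorbidity and Biomarker): {AgeGroup, Outcome, PriorTherapy, Severity}.
Backdoor paths from Comorbidity to Biomarker:
  P1: Comorbidity <- Severity -> Biomarker
  P2: Comorbidity <- Outcome -> Biomarker
The empty set is not sufficient: P1 (Comorbidity <- Severity -> Biomarker) has no collider blocking it and no conditioned non-collider, so it is open.
Try {Outcome, Severity}:
  P1: blocked at fork node Severity ∈ conditioning set.
  P2: blocked at fork node Outcome ∈ conditioning set.
{Outcome, Severity} contains no descendant of Comorbidity and blocks every backdoor path.
Every element of {Outcome, Severity} is needed (dropping Outcome leaves P2 open; dropping Severity leaves P1 open), so no proper subset is valid.
Among all size-2 subsets of the eligible variables, only {Outcome, Severity} blocks every backdoor path, so it is the unique smallest valid adjustment set.

{Outcome, Severity}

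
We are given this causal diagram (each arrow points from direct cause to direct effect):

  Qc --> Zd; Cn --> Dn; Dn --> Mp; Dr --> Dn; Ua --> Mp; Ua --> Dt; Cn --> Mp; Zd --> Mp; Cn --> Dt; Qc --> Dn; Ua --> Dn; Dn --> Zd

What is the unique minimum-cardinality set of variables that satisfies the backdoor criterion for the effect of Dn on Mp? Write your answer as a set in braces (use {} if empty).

{Cn, Qc, Ua}

Variables eligible for adjustment (non-descendants of Dn, excluding Dn and Mp): {Cn, Dr, Dt, Qc, Ua}.
Backdoor paths from Dn to Mp:
  P1: Dn <- Ua -> Mp
  P2: Dn <- Ua -> Dt <- Cn -> Mp
  P3: Dn <- Qc -> Zd -> Mp
  P4: Dn <- Cn -> Mp
  P5: Dn <- Cn -> Dt <- Ua -> Mp
The empty set is not sufficient: P1 (Dn <- Ua -> Mp) has no collider blocking it and no conditioned non-collider, so it is open.
Try {Cn, Qc, Ua}:
  P1: blocked at fork node Ua ∈ conditioning set.
  P2: blocked at fork node Ua ∈ conditioning set.
  P3: blocked at fork node Qc ∈ conditioning set.
  P4: blocked at fork node Cn ∈ conditioning set.
  P5: blocked at fork node Cn ∈ conditioning set.
{Cn, Qc, Ua} contains no descendant of Dn and blocks every backdoor path.
Every element of {Cn, Qc, Ua} is needed (dropping Cn leaves P4 open; dropping Qc leaves P3 open; dropping Ua leaves P1 open), so no proper subset is valid.
Among all size-3 subsets of the eligible variables, only {Cn, Qc, Ua} blocks every backdoor path, so it is the unique smallest valid adjustment set.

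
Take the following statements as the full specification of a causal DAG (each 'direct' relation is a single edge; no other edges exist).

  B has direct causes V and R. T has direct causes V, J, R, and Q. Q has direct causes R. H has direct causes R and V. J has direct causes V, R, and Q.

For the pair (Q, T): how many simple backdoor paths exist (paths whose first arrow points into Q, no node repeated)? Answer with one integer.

A backdoor path from Q to T is any simple undirected path whose first edge points into Q (i.e. leaves Q via a parent).
Parents of Q: {R}.
Enumerating:
  P1: Q <- R -> B <- V -> J -> T
  P2: Q <- R -> B <- V -> T
  P3: Q <- R -> J <- V -> T
  P4: Q <- R -> J -> T
  P5: Q <- R -> T
  P6: Q <- R -> H <- V -> J -> T
  P7: Q <- R -> H <- V -> T
That exhausts the simple backdoor paths. Count: 7.

7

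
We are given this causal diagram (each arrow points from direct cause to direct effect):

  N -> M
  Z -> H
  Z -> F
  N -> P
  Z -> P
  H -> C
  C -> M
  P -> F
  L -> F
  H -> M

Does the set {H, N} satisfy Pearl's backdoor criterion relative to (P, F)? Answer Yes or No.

Backdoor paths from P to F (paths whose first edge points into P):
  P1: P <- N -> M <- H <- Z -> F
  P2: P <- N -> M <- C <- H <- Z -> F
  P3: P <- Z -> F
Condition 1 (no descendant of P in the set): holds — descendants of P are {F}; none are in {H, N}.
Condition 2 (every backdoor path blocked by {H, N}):
  P1: blocked at fork node N ∈ conditioning set.
  P2: blocked at fork node N ∈ conditioning set.
  P3: open — no interior node is in the conditioning set.
{H, N} does not satisfy the backdoor criterion.

No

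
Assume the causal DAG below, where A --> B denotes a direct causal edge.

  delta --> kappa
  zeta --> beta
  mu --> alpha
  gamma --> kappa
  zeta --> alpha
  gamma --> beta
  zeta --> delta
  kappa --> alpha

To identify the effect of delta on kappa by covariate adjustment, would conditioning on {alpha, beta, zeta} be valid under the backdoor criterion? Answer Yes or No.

Backdoor paths from delta to kappa (paths whose first edge points into delta):
  P1: delta <- zeta -> beta <- gamma -> kappa
  P2: delta <- zeta -> alpha <- kappa
Condition 1 (no descendant of delta in the set): FAILS — alpha is a descendant of delta.
Condition 2 (every backdoor path blocked by {alpha, beta, zeta}):
  P1: blocked at fork node zeta ∈ conditioning set.
  P2: blocked at fork node zeta ∈ conditioning set.
{alpha, beta, zeta} does not satisfy the backdoor criterion.

No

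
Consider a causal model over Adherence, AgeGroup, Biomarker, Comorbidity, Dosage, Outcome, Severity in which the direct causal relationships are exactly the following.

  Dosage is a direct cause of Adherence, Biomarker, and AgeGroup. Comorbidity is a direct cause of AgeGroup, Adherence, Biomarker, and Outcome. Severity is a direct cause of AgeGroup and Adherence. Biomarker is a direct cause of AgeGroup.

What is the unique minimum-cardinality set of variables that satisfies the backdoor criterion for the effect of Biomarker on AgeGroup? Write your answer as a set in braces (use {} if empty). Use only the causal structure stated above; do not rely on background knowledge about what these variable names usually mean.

Variables eligible for adjustment (non-descendants of Biomarker, excluding Biomarker and AgeGroup): {Adherence, Comorbidity, Dosage, Outcome, Severity}.
Backdoor paths from Biomarker to AgeGroup:
  P1: Biomarker <- Dosage -> Adherence <- Comorbidity -> AgeGroup
  P2: Biomarker <- Dosage -> Adherence <- Severity -> AgeGroup
  P3: Biomarker <- Dosage -> AgeGroup
  P4: Biomarker <- Comorbidity -> Adherence <- Dosage -> AgeGroup
  P5: Biomarker <- Comorbidity -> Adherence <- Severity -> AgeGroup
  P6: Biomarker <- Comorbidity -> AgeGroup
The empty set is not sufficient: P3 (Biomarker <- Dosage -> AgeGroup) has no collider blocking it and no conditioned non-collider, so it is open.
Try {Comorbidity, Dosage}:
  P1: blocked at fork node Dosage ∈ conditioning set.
  P2: blocked at fork node Dosage ∈ conditioning set.
  P3: blocked at fork node Dosage ∈ conditioning set.
  P4: blocked at fork node Comorbidity ∈ conditioning set.
  P5: blocked at fork node Comorbidity ∈ conditioning set.
  P6: blocked at fork node Comorbidity ∈ conditioning set.
{Comorbidity, Dosage} contains no descendant of Biomarker and blocks every backdoor path.
Every element of {Comorbidity, Dosage} is needed (dropping Comorbidity leaves P6 open; dropping Dosage leaves P3 open), so no proper subset is valid.
Among all size-2 subsets of the eligible variables, only {Comorbidity, Dosage} blocks every backdoor path, so it is the unique smallest valid adjustment set.

{Comorbidity, Dosage}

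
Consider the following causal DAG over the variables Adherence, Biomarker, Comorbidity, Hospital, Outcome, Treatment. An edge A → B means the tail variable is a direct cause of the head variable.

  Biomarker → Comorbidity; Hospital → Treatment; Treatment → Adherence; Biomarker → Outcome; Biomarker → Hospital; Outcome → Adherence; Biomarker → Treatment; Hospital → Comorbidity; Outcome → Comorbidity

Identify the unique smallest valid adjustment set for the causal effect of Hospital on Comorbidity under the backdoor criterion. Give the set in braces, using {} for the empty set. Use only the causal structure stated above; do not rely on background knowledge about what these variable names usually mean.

Variables eligible for adjustment (non-descendants of Hospital, excluding Hospital and Comorbidity): {Biomarker, Outcome}.
Backdoor paths from Hospital to Comorbidity:
  P1: Hospital <- Biomarker -> Outcome -> Comorbidity
  P2: Hospital <- Biomarker -> Comorbidity
  P3: Hospital <- Biomarker -> Treatment -> Adherence <- Outcome -> Comorbidity
The empty set is not sufficient: P1 (Hospital <- Biomarker -> Outcome -> Comorbidity) has no collider blocking it and no conditioned non-collider, so it is open.
Try {Biomarker}:
  P1: blocked at fork node Biomarker ∈ conditioning set.
  P2: blocked at fork node Biomarker ∈ conditioning set.
  P3: blocked at fork node Biomarker ∈ conditioning set.
{Biomarker} contains no descendant of Hospital and blocks every backdoor path.
No other singleton works — e.g. {Outcome} leaves P2 open — so {Biomarker} is the unique smallest valid adjustment set.

{Biomarker}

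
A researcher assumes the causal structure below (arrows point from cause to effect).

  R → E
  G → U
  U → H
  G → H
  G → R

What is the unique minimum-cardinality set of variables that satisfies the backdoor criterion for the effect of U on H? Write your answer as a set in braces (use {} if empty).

Variables eligible for adjustment (non-descendants of U, excluding U and H): {E, G, R}.
Backdoor paths from U to H:
  P1: U <- G -> H
The empty set is not sufficient: P1 (U <- G -> H) has no collider blocking it and no conditioned non-collider, so it is open.
Try {G}:
  P1: blocked at fork node G ∈ conditioning set.
{G} contains no descendant of U and blocks every backdoor path.
No other singleton works — e.g. {R} leaves P1 open — so {G} is the unique smallest valid adjustment set.

{G}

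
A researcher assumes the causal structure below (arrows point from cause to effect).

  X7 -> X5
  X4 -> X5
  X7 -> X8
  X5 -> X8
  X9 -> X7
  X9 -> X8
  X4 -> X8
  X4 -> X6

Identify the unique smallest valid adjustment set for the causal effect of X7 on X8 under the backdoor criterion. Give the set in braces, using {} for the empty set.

{X9}

Variables eligible for adjustment (non-descendants of X7, excluding X7 and X8): {X4, X6, X9}.
Backdoor paths from X7 to X8:
  P1: X7 <- X9 -> X8
The empty set is not sufficient: P1 (X7 <- X9 -> X8) has no collider blocking it and no conditioned non-collider, so it is open.
Try {X9}:
  P1: blocked at fork node X9 ∈ conditioning set.
{X9} contains no descendant of X7 and blocks every backdoor path.
No other singleton works — e.g. {X4} leaves P1 open — so {X9} is the unique smallest valid adjustment set.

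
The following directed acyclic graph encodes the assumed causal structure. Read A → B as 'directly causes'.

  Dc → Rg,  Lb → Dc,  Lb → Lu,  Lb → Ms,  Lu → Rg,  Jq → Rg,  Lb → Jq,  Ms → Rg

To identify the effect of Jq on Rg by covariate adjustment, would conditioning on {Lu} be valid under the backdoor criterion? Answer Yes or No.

Backdoor paths from Jq to Rg (paths whose first edge points into Jq):
  P1: Jq <- Lb -> Lu -> Rg
  P2: Jq <- Lb -> Ms -> Rg
  P3: Jq <- Lb -> Dc -> Rg
Condition 1 (no descendant of Jq in the set): holds — descendants of Jq are {Rg}; none are in {Lu}.
Condition 2 (every backdoor path blocked by {Lu}):
  P1: blocked at chain node Lu ∈ conditioning set.
  P2: open — no interior node is in the conditioning set.
  P3: open — no interior node is in the conditioning set.
{Lu} does not satisfy the backdoor criterion.

No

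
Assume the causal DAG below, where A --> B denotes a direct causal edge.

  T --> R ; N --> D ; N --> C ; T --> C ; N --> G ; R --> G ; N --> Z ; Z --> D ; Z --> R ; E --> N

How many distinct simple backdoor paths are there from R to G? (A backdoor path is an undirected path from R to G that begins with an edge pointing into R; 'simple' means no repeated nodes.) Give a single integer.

A backdoor path from R to G is any simple undirected path whose first edge points into R (i.e. leaves R via a parent).
Parents of R: {T, Z}.
Enumerating:
  P1: R <- Z <- N -> G
  P2: R <- Z -> D <- N -> G
  P3: R <- T -> C <- N -> G
That exhausts the simple backdoor paths. Count: 3.

3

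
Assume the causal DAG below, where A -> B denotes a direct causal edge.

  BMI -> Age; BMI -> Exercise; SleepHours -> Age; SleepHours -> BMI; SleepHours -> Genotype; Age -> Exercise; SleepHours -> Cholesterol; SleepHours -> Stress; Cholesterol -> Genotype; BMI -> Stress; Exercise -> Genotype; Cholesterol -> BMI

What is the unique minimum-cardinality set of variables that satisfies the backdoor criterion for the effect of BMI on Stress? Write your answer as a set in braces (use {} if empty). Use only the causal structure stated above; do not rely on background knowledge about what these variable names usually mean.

{SleepHours}

Variables eligible for adjustment (non-descendants of BMI, excluding BMI and Stress): {Cholesterol, SleepHours}.
Backdoor paths from BMI to Stress:
  P1: BMI <- SleepHours -> Stress
  P2: BMI <- Cholesterol <- SleepHours -> Stress
  P3: BMI <- Cholesterol -> Genotype <- SleepHours -> Stress
  P4: BMI <- Cholesterol -> Genotype <- Exercise <- Age <- SleepHours -> Stress
The empty set is not sufficient: P1 (BMI <- SleepHours -> Stress) has no collider blocking it and no conditioned non-collider, so it is open.
Try {SleepHours}:
  P1: blocked at fork node SleepHours ∈ conditioning set.
  P2: blocked at fork node SleepHours ∈ conditioning set.
  P3: blocked at collider Genotype (neither it nor any descendant is in the conditioning set).
  P4: blocked at collider Genotype (neither it nor any descendant is in the conditioning set).
{SleepHours} contains no descendant of BMI and blocks every backdoor path.
No other singleton works — e.g. {Cholesterol} leaves P1 open — so {SleepHours} is the unique smallest valid adjustment set.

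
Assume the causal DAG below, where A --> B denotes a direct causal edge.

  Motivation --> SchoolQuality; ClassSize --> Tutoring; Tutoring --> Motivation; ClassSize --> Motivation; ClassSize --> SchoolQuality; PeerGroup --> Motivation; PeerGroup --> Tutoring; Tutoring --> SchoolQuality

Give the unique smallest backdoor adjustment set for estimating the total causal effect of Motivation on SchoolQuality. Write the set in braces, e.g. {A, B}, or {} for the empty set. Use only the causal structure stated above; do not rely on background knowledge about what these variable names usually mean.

Variables eligible for adjustment (non-descendants of Motivation, excluding Motivation and SchoolQuality): {ClassSize, PeerGroup, Tutoring}.
Backdoor paths from Motivation to SchoolQuality:
  P1: Motivation <- PeerGroup -> Tutoring <- ClassSize -> SchoolQuality
  P2: Motivation <- PeerGroup -> Tutoring -> SchoolQuality
  P3: Motivation <- ClassSize -> Tutoring -> SchoolQuality
  P4: Motivation <- ClassSize -> SchoolQuality
  P5: Motivation <- Tutoring <- ClassSize -> SchoolQuality
  P6: Motivation <- Tutoring -> SchoolQuality
The empty set is not sufficient: P2 (Motivation <- PeerGroup -> Tutoring -> SchoolQuality) has no collider blocking it and no conditioned non-collider, so it is open.
Try {ClassSize, Tutoring}:
  P1: blocked at fork node ClassSize ∈ conditioning set.
  P2: blocked at chain node Tutoring ∈ conditioning set.
  P3: blocked at fork node ClassSize ∈ conditioning set.
  P4: blocked at fork node ClassSize ∈ conditioning set.
  P5: blocked at chain node Tutoring ∈ conditioning set.
  P6: blocked at fork node Tutoring ∈ conditioning set.
{ClassSize, Tutoring} contains no descendant of Motivation and blocks every backdoor path.
Every element of {ClassSize, Tutoring} is needed (dropping ClassSize leaves P1 open; dropping Tutoring leaves P2 open), so no proper subset is valid.
Among all size-2 subsets of the eligible variables, only {ClassSize, Tutoring} blocks every backdoor path, so it is the unique smallest valid adjustment set.

{ClassSize, Tutoring}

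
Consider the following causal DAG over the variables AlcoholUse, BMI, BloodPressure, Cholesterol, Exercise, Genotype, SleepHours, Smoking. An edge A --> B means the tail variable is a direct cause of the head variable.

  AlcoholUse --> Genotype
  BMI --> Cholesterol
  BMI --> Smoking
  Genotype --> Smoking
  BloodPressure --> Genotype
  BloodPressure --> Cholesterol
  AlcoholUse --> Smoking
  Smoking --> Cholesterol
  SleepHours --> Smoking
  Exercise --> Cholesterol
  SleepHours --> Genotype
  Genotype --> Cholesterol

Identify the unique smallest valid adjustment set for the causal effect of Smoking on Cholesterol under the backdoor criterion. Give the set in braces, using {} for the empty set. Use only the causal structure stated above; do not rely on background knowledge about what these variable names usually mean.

{BMI, BloodPressure, Genotype}

Variables eligible for adjustment (non-descendants of Smoking, excluding Smoking and Cholesterol): {AlcoholUse, BMI, BloodPressure, Exercise, Genotype, SleepHours}.
Backdoor paths from Smoking to Cholesterol:
  P1: Smoking <- SleepHours -> Genotype <- BloodPressure -> Cholesterol
  P2: Smoking <- SleepHours -> Genotype -> Cholesterol
  P3: Smoking <- AlcoholUse -> Genotype <- BloodPressure -> Cholesterol
  P4: Smoking <- AlcoholUse -> Genotype -> Cholesterol
  P5: Smoking <- BMI -> Cholesterol
  P6: Smoking <- Genotype <- BloodPressure -> Cholesterol
  P7: Smoking <- Genotype -> Cholesterol
The empty set is not sufficient: P2 (Smoking <- SleepHours -> Genotype -> Cholesterol) has no collider blocking it and no conditioned non-collider, so it is open.
Try {BMI, BloodPressure, Genotype}:
  P1: blocked at fork node BloodPressure ∈ conditioning set.
  P2: blocked at chain node Genotype ∈ conditioning set.
  P3: blocked at fork node BloodPressure ∈ conditioning set.
  P4: blocked at chain node Genotype ∈ conditioning set.
  P5: blocked at fork node BMI ∈ conditioning set.
  P6: blocked at chain node Genotype ∈ conditioning set.
  P7: blocked at fork node Genotype ∈ conditioning set.
{BMI, BloodPressure, Genotype} contains no descendant of Smoking and blocks every backdoor path.
Every element of {BMI, BloodPressure, Genotype} is needed (dropping BMI leaves P5 open; dropping BloodPressure leaves P1 open; dropping Genotype leaves P2 open), so no proper subset is valid.
Among all size-3 subsets of the eligible variables, only {BMI, BloodPressure, Genotype} blocks every backdoor path, so it is the unique smallest valid adjustment set.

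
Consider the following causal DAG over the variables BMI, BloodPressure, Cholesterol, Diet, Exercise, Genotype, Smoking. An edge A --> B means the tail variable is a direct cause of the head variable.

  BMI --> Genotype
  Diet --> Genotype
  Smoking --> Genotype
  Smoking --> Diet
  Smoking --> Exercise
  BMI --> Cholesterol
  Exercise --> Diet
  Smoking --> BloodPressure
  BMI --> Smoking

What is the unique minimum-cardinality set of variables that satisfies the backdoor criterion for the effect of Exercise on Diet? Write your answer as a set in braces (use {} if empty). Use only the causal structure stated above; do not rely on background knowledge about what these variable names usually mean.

Variables eligible for adjustment (non-descendants of Exercise, excluding Exercise and Diet): {BMI, BloodPressure, Cholesterol, Smoking}.
Backdoor paths from Exercise to Diet:
  P1: Exercise <- Smoking <- BMI -> Genotype <- Diet
  P2: Exercise <- Smoking -> Diet
  P3: Exercise <- Smoking -> Genotype <- Diet
The empty set is not sufficient: P2 (Exercise <- Smoking -> Diet) has no collider blocking it and no conditioned non-collider, so it is open.
Try {Smoking}:
  P1: blocked at chain node Smoking ∈ conditioning set.
  P2: blocked at fork node Smoking ∈ conditioning set.
  P3: blocked at fork node Smoking ∈ conditioning set.
{Smoking} contains no descendant of Exercise and blocks every backdoor path.
No other singleton works — e.g. {BMI} leaves P2 open — so {Smoking} is the unique smallest valid adjustment set.

{Smoking}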